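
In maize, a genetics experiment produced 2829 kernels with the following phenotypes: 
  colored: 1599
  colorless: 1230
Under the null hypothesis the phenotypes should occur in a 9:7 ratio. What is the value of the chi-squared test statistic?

Expected counts for N = 2829 under a 9:7 ratio (total parts = 16):
  colored: 2829 × 9/16 = 1591.3125
  colorless: 2829 × 7/16 = 1237.6875
χ² = Σ (O − E)² / E
  colored: (1599 − 1591.3125)² / 1591.3125 = 0.0371
  colorless: (1230 − 1237.6875)² / 1237.6875 = 0.0477
χ² = 0.0371 + 0.0477 = 0.0848 ≈ 0.085

0.085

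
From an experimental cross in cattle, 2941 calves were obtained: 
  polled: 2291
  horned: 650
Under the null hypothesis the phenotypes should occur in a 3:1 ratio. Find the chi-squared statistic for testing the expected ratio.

The 3:1 ratio has 4 parts, so with N = 2941 the expected counts are:
  polled: 2941 × 3/4 = 2205.75
  horned: 2941 × 1/4 = 735.25
χ² = Σ (O − E)² / E
  polled: (2291 − 2205.75)² / 2205.75 = 3.2948
  horned: (650 − 735.25)² / 735.25 = 9.8845
χ² = 3.2948 + 9.8845 = 13.1793 ≈ 13.179

13.179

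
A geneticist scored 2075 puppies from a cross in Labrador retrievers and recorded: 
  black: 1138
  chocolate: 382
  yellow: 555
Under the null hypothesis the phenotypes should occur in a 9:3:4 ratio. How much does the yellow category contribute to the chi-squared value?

2.533

Total ratio parts = 16. Expected numbers out of 2075:
  black: 2075 × 9/16 = 1167.1875
  chocolate: 2075 × 3/16 = 389.0625
  yellow: 2075 × 4/16 = 518.75
Contribution of yellow: (555 − 518.75)² / 518.75 = 2.5331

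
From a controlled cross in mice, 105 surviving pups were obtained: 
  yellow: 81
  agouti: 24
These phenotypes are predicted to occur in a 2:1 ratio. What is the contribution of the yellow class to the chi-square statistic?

Under the 2:1 hypothesis (Σ ratio = 3, N = 105):
  yellow: 105 × 2/3 = 70
  agouti: 105 × 1/3 = 35
Contribution of yellow: (81 − 70)² / 70 = 1.7286

1.729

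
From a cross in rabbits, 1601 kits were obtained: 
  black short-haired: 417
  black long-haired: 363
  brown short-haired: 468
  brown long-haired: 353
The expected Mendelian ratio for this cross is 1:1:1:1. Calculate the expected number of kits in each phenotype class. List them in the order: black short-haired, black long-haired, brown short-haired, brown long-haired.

Total ratio parts = 4. Expected numbers out of 1601:
  black short-haired: 1601 × 1/4 = 400.25
  black long-haired: 1601 × 1/4 = 400.25
  brown short-haired: 1601 × 1/4 = 400.25
  brown long-haired: 1601 × 1/4 = 400.25

400.25, 400.25, 400.25, 400.25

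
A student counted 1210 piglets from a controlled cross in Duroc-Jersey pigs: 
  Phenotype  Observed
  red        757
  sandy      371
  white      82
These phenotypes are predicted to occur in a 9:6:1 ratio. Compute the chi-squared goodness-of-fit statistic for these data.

Under the 9:6:1 hypothesis (Σ ratio = 16, N = 1210):
  red: 1210 × 9/16 = 680.625
  sandy: 1210 × 6/16 = 453.75
  white: 1210 × 1/16 = 75.625
χ² = Σ (O − E)² / E
  red: (757 − 680.625)² / 680.625 = 8.5703
  sandy: (371 − 453.75)² / 453.75 = 15.0910
  white: (82 − 75.625)² / 75.625 = 0.5374
χ² = 8.5703 + 15.0910 + 0.5374 = 24.1987 ≈ 24.199

24.199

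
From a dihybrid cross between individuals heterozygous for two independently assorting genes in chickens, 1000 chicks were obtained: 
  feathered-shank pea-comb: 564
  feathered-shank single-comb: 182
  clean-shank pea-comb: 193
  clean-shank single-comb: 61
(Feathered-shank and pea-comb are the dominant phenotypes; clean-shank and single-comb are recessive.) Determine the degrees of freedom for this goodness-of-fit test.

3

A dihybrid F₂ with independent assortment and complete dominance at both loci gives a 9:3:3:1 phenotypic ratio.
A goodness-of-fit test with 4 phenotype classes has df = 4 − 1 = 3.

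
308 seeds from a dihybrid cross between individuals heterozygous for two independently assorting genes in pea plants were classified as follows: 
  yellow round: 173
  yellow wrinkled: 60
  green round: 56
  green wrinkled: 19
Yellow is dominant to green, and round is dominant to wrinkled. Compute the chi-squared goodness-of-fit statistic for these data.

0.144

A dihybrid F₂ with independent assortment and complete dominance at both loci gives a 9:3:3:1 phenotypic ratio.
Expected counts for N = 308 under a 9:3:3:1 ratio (total parts = 16):
  yellow round: 308 × 9/16 = 173.25
  yellow wrinkled: 308 × 3/16 = 57.75
  green round: 308 × 3/16 = 57.75
  green wrinkled: 308 × 1/16 = 19.25
χ² = Σ (O − E)² / E
  yellow round: (173 − 173.25)² / 173.25 = 0.0004
  yellow wrinkled: (60 − 57.75)² / 57.75 = 0.0877
  green round: (56 − 57.75)² / 57.75 = 0.0530
  green wrinkled: (19 − 19.25)² / 19.25 = 0.0032
χ² = 0.0004 + 0.0877 + 0.0530 + 0.0032 = 0.1443 ≈ 0.144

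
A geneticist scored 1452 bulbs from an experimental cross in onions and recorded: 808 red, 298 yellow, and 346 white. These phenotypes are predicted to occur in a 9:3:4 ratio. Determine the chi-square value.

3.325

The 9:3:4 ratio has 16 parts, so with N = 1452 the expected counts are:
  red: 1452 × 9/16 = 816.75
  yellow: 1452 × 3/16 = 272.25
  white: 1452 × 4/16 = 363
χ² = Σ (O − E)² / E
  red: (808 − 816.75)² / 816.75 = 0.0937
  yellow: (298 − 272.25)² / 272.25 = 2.4355
  white: (346 − 363)² / 363 = 0.7961
χ² = 0.0937 + 2.4355 + 0.7961 = 3.3253 ≈ 3.325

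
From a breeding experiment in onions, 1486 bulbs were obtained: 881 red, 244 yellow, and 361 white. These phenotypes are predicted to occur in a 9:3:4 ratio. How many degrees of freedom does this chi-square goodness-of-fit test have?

2

A goodness-of-fit test with 3 phenotype classes has df = 3 − 1 = 2.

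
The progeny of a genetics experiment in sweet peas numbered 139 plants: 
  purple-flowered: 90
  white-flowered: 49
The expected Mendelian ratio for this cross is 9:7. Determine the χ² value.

4.079

The 9:7 ratio has 16 parts, so with N = 139 the expected counts are:
  purple-flowered: 139 × 9/16 = 78.1875
  white-flowered: 139 × 7/16 = 60.8125
χ² = Σ (O − E)² / E
  purple-flowered: (90 − 78.1875)² / 78.1875 = 1.7846
  white-flowered: (49 − 60.8125)² / 60.8125 = 2.2945
χ² = 1.7846 + 2.2945 = 4.0791 ≈ 4.079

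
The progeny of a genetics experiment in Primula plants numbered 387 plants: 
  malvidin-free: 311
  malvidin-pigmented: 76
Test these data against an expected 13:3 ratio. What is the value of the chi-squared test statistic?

0.200

The 13:3 ratio has 16 parts, so with N = 387 the expected counts are:
  malvidin-free: 387 × 13/16 = 314.4375
  malvidin-pigmented: 387 × 3/16 = 72.5625
χ² = Σ (O − E)² / E
  malvidin-free: (311 − 314.4375)² / 314.4375 = 0.0376
  malvidin-pigmented: (76 − 72.5625)² / 72.5625 = 0.1628
χ² = 0.0376 + 0.1628 = 0.2004 ≈ 0.200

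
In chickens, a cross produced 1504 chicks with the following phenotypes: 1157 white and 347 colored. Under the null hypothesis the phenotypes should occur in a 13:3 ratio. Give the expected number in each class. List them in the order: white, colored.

Expected counts for N = 1504 under a 13:3 ratio (total parts = 16):
  white: 1504 × 13/16 = 1222
  colored: 1504 × 3/16 = 282

1222, 282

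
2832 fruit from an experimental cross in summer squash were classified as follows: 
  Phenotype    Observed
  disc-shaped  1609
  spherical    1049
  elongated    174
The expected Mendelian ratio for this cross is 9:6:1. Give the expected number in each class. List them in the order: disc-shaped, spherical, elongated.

1593, 1062, 177

Expected counts for N = 2832 under a 9:6:1 ratio (total parts = 16):
  disc-shaped: 2832 × 9/16 = 1593
  spherical: 2832 × 6/16 = 1062
  elongated: 2832 × 1/16 = 177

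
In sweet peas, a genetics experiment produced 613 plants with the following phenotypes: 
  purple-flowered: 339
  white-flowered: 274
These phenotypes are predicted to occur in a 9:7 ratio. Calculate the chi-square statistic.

0.224

The 9:7 ratio has 16 parts, so with N = 613 the expected counts are:
  purple-flowered: 613 × 9/16 = 344.8125
  white-flowered: 613 × 7/16 = 268.1875
χ² = Σ (O − E)² / E
  purple-flowered: (339 − 344.8125)² / 344.8125 = 0.0980
  white-flowered: (274 − 268.1875)² / 268.1875 = 0.1260
χ² = 0.0980 + 0.1260 = 0.224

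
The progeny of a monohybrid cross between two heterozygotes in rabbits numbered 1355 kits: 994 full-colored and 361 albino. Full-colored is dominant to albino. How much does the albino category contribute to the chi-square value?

1.461

For a monohybrid cross between heterozygotes with complete dominance, the expected phenotypic ratio is 3:1.
Expected counts for N = 1355 under a 3:1 ratio (total parts = 4):
  full-colored: 1355 × 3/4 = 1016.25
  albino: 1355 × 1/4 = 338.75
Contribution of albino: (361 − 338.75)² / 338.75 = 1.4614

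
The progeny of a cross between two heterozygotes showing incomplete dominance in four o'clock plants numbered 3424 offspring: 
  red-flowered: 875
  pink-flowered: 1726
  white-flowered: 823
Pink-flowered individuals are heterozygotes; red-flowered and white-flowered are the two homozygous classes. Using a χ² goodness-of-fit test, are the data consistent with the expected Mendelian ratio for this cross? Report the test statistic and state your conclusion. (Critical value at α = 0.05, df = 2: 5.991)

1.808; consistent

With incomplete dominance, a heterozygote × heterozygote cross gives a 1:2:1 phenotypic ratio.
Total ratio parts = 4. Expected numbers out of 3424:
  red-flowered: 3424 × 1/4 = 856
  pink-flowered: 3424 × 2/4 = 1712
  white-flowered: 3424 × 1/4 = 856
χ² = Σ (O − E)² / E
  red-flowered: (875 − 856)² / 856 = 0.4217
  pink-flowered: (1726 − 1712)² / 1712 = 0.1145
  white-flowered: (823 − 856)² / 856 = 1.2722
χ² = 0.4217 + 0.1145 + 1.2722 = 1.8084 ≈ 1.808
Degrees of freedom = 3 − 1 = 2; critical value at α = 0.05 is 5.991.
Since 1.808 < 5.991, we fail to reject the null hypothesis — the data are consistent with the 1:2:1 ratio.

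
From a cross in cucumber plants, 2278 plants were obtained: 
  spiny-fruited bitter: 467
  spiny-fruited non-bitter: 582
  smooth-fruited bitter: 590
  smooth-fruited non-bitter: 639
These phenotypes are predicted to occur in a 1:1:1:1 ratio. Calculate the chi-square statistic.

Total ratio parts = 4. Expected numbers out of 2278:
  spiny-fruited bitter: 2278 × 1/4 = 569.5
  spiny-fruited non-bitter: 2278 × 1/4 = 569.5
  smooth-fruited bitter: 2278 × 1/4 = 569.5
  smooth-fruited non-bitter: 2278 × 1/4 = 569.5
χ² = Σ (O − E)² / E
  spiny-fruited bitter: (467 − 569.5)² / 569.5 = 18.4482
  spiny-fruited non-bitter: (582 − 569.5)² / 569.5 = 0.2744
  smooth-fruited bitter: (590 − 569.5)² / 569.5 = 0.7379
  smooth-fruited non-bitter: (639 − 569.5)² / 569.5 = 8.4816
χ² = 18.4482 + 0.2744 + 0.7379 + 8.4816 = 27.9421 ≈ 27.942

27.942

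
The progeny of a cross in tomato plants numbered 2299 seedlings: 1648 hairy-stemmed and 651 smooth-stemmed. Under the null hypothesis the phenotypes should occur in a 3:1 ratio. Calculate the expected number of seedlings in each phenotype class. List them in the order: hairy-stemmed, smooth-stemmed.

Under the 3:1 hypothesis (Σ ratio = 4, N = 2299):
  hairy-stemmed: 2299 × 3/4 = 1724.25
  smooth-stemmed: 2299 × 1/4 = 574.75

1724.25, 574.75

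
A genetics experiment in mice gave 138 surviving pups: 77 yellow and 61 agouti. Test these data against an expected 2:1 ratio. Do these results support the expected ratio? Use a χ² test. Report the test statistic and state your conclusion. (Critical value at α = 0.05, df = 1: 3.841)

7.337; not consistent

Total ratio parts = 3. Expected numbers out of 138:
  yellow: 138 × 2/3 = 92
  agouti: 138 × 1/3 = 46
χ² = Σ (O − E)² / E
  yellow: (77 − 92)² / 92 = 2.4457
  agouti: (61 − 46)² / 46 = 4.8913
χ² = 2.4457 + 4.8913 = 7.337
Degrees of freedom = 2 − 1 = 1; critical value at α = 0.05 is 3.841.
Since 7.337 > 3.841, we reject the null hypothesis — the data do not fit the 2:1 ratio.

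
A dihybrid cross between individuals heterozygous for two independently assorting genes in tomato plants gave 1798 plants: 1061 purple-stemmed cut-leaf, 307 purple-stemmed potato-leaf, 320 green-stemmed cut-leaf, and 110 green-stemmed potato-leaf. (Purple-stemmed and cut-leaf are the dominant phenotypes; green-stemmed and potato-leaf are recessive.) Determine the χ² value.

6.047

A dihybrid F₂ with independent assortment and complete dominance at both loci gives a 9:3:3:1 phenotypic ratio.
Under the 9:3:3:1 hypothesis (Σ ratio = 16, N = 1798):
  purple-stemmed cut-leaf: 1798 × 9/16 = 1011.375
  purple-stemmed potato-leaf: 1798 × 3/16 = 337.125
  green-stemmed cut-leaf: 1798 × 3/16 = 337.125
  green-stemmed potato-leaf: 1798 × 1/16 = 112.375
χ² = Σ (O − E)² / E
  purple-stemmed cut-leaf: (1061 − 1011.375)² / 1011.375 = 2.4349
  purple-stemmed potato-leaf: (307 − 337.125)² / 337.125 = 2.6919
  green-stemmed cut-leaf: (320 − 337.125)² / 337.125 = 0.8699
  green-stemmed potato-leaf: (110 − 112.375)² / 112.375 = 0.0502
χ² = 2.4349 + 2.6919 + 0.8699 + 0.0502 = 6.0469 ≈ 6.047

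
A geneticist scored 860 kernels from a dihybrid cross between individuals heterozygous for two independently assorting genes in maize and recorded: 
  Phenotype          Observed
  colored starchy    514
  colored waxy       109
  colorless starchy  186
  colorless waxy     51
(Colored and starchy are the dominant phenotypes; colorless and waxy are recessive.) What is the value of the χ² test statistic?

22.762

A dihybrid F₂ with independent assortment and complete dominance at both loci gives a 9:3:3:1 phenotypic ratio.
Total ratio parts = 16. Expected numbers out of 860:
  colored starchy: 860 × 9/16 = 483.75
  colored waxy: 860 × 3/16 = 161.25
  colorless starchy: 860 × 3/16 = 161.25
  colorless waxy: 860 × 1/16 = 53.75
χ² = Σ (O − E)² / E
  colored starchy: (514 − 483.75)² / 483.75 = 1.8916
  colored waxy: (109 − 161.25)² / 161.25 = 16.9306
  colorless starchy: (186 − 161.25)² / 161.25 = 3.7988
  colorless waxy: (51 − 53.75)² / 53.75 = 0.1407
χ² = 1.8916 + 16.9306 + 3.7988 + 0.1407 = 22.7617 ≈ 22.762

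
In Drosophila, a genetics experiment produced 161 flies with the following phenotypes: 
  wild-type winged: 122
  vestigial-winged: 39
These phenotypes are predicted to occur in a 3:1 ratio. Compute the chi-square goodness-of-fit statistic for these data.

Expected counts for N = 161 under a 3:1 ratio (total parts = 4):
  wild-type winged: 161 × 3/4 = 120.75
  vestigial-winged: 161 × 1/4 = 40.25
χ² = Σ (O − E)² / E
  wild-type winged: (122 − 120.75)² / 120.75 = 0.0129
  vestigial-winged: (39 − 40.25)² / 40.25 = 0.0388
χ² = 0.0129 + 0.0388 = 0.0517 ≈ 0.052

0.052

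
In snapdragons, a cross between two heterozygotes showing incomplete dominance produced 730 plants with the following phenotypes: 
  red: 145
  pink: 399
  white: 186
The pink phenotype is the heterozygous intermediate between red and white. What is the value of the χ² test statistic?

With incomplete dominance, a heterozygote × heterozygote cross gives a 1:2:1 phenotypic ratio.
The 1:2:1 ratio has 4 parts, so with N = 730 the expected counts are:
  red: 730 × 1/4 = 182.5
  pink: 730 × 2/4 = 365
  white: 730 × 1/4 = 182.5
χ² = Σ (O − E)² / E
  red: (145 − 182.5)² / 182.5 = 7.7055
  pink: (399 − 365)² / 365 = 3.1671
  white: (186 − 182.5)² / 182.5 = 0.0671
χ² = 7.7055 + 3.1671 + 0.0671 = 10.9397 ≈ 10.940

10.940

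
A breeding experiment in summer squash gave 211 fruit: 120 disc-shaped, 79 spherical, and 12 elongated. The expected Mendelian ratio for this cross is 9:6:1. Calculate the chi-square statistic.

Expected counts for N = 211 under a 9:6:1 ratio (total parts = 16):
  disc-shaped: 211 × 9/16 = 118.6875
  spherical: 211 × 6/16 = 79.125
  elongated: 211 × 1/16 = 13.1875
χ² = Σ (O − E)² / E
  disc-shaped: (120 − 118.6875)² / 118.6875 = 0.0145
  spherical: (79 − 79.125)² / 79.125 = 0.0002
  elongated: (12 − 13.1875)² / 13.1875 = 0.1069
χ² = 0.0145 + 0.0002 + 0.1069 = 0.1216 ≈ 0.122

0.122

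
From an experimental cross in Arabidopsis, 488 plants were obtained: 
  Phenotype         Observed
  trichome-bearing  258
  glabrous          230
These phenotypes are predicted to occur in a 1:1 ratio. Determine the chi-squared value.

Total ratio parts = 2. Expected numbers out of 488:
  trichome-bearing: 488 × 1/2 = 244
  glabrous: 488 × 1/2 = 244
χ² = Σ (O − E)² / E
  trichome-bearing: (258 − 244)² / 244 = 0.8033
  glabrous: (230 − 244)² / 244 = 0.8033
χ² = 0.8033 + 0.8033 = 1.6066 ≈ 1.607

1.607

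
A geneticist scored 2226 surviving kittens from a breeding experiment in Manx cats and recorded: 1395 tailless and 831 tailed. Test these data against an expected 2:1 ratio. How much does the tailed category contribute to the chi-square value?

10.675

The 2:1 ratio has 3 parts, so with N = 2226 the expected counts are:
  tailless: 2226 × 2/3 = 1484
  tailed: 2226 × 1/3 = 742
Contribution of tailed: (831 − 742)² / 742 = 10.6752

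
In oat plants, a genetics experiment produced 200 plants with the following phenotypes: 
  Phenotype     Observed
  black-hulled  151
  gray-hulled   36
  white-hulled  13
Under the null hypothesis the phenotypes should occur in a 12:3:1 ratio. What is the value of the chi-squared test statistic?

The 12:3:1 ratio has 16 parts, so with N = 200 the expected counts are:
  black-hulled: 200 × 12/16 = 150
  gray-hulled: 200 × 3/16 = 37.5
  white-hulled: 200 × 1/16 = 12.5
χ² = Σ (O − E)² / E
  black-hulled: (151 − 150)² / 150 = 0.0067
  gray-hulled: (36 − 37.5)² / 37.5 = 0.0600
  white-hulled: (13 − 12.5)² / 12.5 = 0.0200
χ² = 0.0067 + 0.0600 + 0.0200 = 0.0867 ≈ 0.087

0.087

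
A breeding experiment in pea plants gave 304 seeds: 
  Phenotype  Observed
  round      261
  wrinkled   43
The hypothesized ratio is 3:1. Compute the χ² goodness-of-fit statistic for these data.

19.105

Under the 3:1 hypothesis (Σ ratio = 4, N = 304):
  round: 304 × 3/4 = 228
  wrinkled: 304 × 1/4 = 76
χ² = Σ (O − E)² / E
  round: (261 − 228)² / 228 = 4.7763
  wrinkled: (43 − 76)² / 76 = 14.3289
χ² = 4.7763 + 14.3289 = 19.1052 ≈ 19.105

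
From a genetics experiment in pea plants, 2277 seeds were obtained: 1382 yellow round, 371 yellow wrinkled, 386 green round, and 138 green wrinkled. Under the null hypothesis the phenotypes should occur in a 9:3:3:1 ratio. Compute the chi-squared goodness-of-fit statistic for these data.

19.379

The 9:3:3:1 ratio has 16 parts, so with N = 2277 the expected counts are:
  yellow round: 2277 × 9/16 = 1280.8125
  yellow wrinkled: 2277 × 3/16 = 426.9375
  green round: 2277 × 3/16 = 426.9375
  green wrinkled: 2277 × 1/16 = 142.3125
χ² = Σ (O − E)² / E
  yellow round: (1382 − 1280.8125)² / 1280.8125 = 7.9941
  yellow wrinkled: (371 − 426.9375)² / 426.9375 = 7.3290
  green round: (386 − 426.9375)² / 426.9375 = 3.9253
  green wrinkled: (138 − 142.3125)² / 142.3125 = 0.1307
χ² = 7.9941 + 7.3290 + 3.9253 + 0.1307 = 19.3791 ≈ 19.379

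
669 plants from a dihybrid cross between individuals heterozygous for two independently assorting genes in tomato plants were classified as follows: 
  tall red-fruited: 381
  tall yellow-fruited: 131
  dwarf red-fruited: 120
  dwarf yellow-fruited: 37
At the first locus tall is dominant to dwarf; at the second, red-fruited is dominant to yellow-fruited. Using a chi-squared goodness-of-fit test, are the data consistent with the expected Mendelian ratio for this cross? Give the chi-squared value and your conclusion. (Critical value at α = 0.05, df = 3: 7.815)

1.095; consistent

A dihybrid F₂ with independent assortment and complete dominance at both loci gives a 9:3:3:1 phenotypic ratio.
Under the 9:3:3:1 hypothesis (Σ ratio = 16, N = 669):
  tall red-fruited: 669 × 9/16 = 376.3125
  tall yellow-fruited: 669 × 3/16 = 125.4375
  dwarf red-fruited: 669 × 3/16 = 125.4375
  dwarf yellow-fruited: 669 × 1/16 = 41.8125
χ² = Σ (O − E)² / E
  tall red-fruited: (381 − 376.3125)² / 376.3125 = 0.0584
  tall yellow-fruited: (131 − 125.4375)² / 125.4375 = 0.2467
  dwarf red-fruited: (120 − 125.4375)² / 125.4375 = 0.2357
  dwarf yellow-fruited: (37 − 41.8125)² / 41.8125 = 0.5539
χ² = 0.0584 + 0.2467 + 0.2357 + 0.5539 = 1.0947 ≈ 1.095
Degrees of freedom = 4 − 1 = 3; critical value at α = 0.05 is 7.815.
Since 1.095 < 7.815, we fail to reject the null hypothesis — the data are consistent with the 9:3:3:1 ratio.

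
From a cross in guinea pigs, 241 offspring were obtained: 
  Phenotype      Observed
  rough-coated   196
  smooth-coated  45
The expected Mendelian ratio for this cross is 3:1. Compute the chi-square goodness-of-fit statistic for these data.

5.147

Expected counts for N = 241 under a 3:1 ratio (total parts = 4):
  rough-coated: 241 × 3/4 = 180.75
  smooth-coated: 241 × 1/4 = 60.25
χ² = Σ (O − E)² / E
  rough-coated: (196 − 180.75)² / 180.75 = 1.2867
  smooth-coated: (45 − 60.25)² / 60.25 = 3.8600
χ² = 1.2867 + 3.8600 = 5.1467 ≈ 5.147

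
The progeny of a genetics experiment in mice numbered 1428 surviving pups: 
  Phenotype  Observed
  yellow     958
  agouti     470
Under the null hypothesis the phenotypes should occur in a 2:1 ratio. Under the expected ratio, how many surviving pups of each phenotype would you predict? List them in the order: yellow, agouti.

952, 476

Total ratio parts = 3. Expected numbers out of 1428:
  yellow: 1428 × 2/3 = 952
  agouti: 1428 × 1/3 = 476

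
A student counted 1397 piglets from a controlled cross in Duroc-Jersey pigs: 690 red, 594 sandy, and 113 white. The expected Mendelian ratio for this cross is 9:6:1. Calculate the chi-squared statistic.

28.626

Expected counts for N = 1397 under a 9:6:1 ratio (total parts = 16):
  red: 1397 × 9/16 = 785.8125
  sandy: 1397 × 6/16 = 523.875
  white: 1397 × 1/16 = 87.3125
χ² = Σ (O − E)² / E
  red: (690 − 785.8125)² / 785.8125 = 11.6822
  sandy: (594 − 523.875)² / 523.875 = 9.3868
  white: (113 − 87.3125)² / 87.3125 = 7.5573
χ² = 11.6822 + 9.3868 + 7.5573 = 28.6263 ≈ 28.626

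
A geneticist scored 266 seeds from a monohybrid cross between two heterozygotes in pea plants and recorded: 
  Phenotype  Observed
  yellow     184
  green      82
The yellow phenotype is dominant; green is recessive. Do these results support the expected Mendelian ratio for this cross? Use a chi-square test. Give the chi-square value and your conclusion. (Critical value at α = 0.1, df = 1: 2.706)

4.817; not consistent

For a monohybrid cross between heterozygotes with complete dominance, the expected phenotypic ratio is 3:1.
The 3:1 ratio has 4 parts, so with N = 266 the expected counts are:
  yellow: 266 × 3/4 = 199.5
  green: 266 × 1/4 = 66.5
χ² = Σ (O − E)² / E
  yellow: (184 − 199.5)² / 199.5 = 1.2043
  green: (82 − 66.5)² / 66.5 = 3.6128
χ² = 1.2043 + 3.6128 = 4.8171 ≈ 4.817
Degrees of freedom = 2 − 1 = 1; critical value at α = 0.1 is 2.706.
Since 4.817 > 2.706, we reject the null hypothesis — the data do not fit the 3:1 ratio.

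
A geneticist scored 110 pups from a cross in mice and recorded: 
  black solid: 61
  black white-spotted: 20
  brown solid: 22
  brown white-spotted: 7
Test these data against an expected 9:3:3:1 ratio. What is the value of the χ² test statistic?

The 9:3:3:1 ratio has 16 parts, so with N = 110 the expected counts are:
  black solid: 110 × 9/16 = 61.875
  black white-spotted: 110 × 3/16 = 20.625
  brown solid: 110 × 3/16 = 20.625
  brown white-spotted: 110 × 1/16 = 6.875
χ² = Σ (O − E)² / E
  black solid: (61 − 61.875)² / 61.875 = 0.0124
  black white-spotted: (20 − 20.625)² / 20.625 = 0.0189
  brown solid: (22 − 20.625)² / 20.625 = 0.0917
  brown white-spotted: (7 − 6.875)² / 6.875 = 0.0023
χ² = 0.0124 + 0.0189 + 0.0917 + 0.0023 = 0.1253 ≈ 0.125

0.125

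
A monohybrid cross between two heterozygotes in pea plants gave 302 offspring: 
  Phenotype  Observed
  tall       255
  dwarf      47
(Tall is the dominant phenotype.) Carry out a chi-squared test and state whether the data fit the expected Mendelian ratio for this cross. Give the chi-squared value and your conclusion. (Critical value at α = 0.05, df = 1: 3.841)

14.344; not consistent

For a monohybrid cross between heterozygotes with complete dominance, the expected phenotypic ratio is 3:1.
Total ratio parts = 4. Expected numbers out of 302:
  tall: 302 × 3/4 = 226.5
  dwarf: 302 × 1/4 = 75.5
χ² = Σ (O − E)² / E
  tall: (255 − 226.5)² / 226.5 = 3.5861
  dwarf: (47 − 75.5)² / 75.5 = 10.7583
χ² = 3.5861 + 10.7583 = 14.3444 ≈ 14.344
Degrees of freedom = 2 − 1 = 1; critical value at α = 0.05 is 3.841.
Since 14.344 > 3.841, we reject the null hypothesis — the data do not fit the 3:1 ratio.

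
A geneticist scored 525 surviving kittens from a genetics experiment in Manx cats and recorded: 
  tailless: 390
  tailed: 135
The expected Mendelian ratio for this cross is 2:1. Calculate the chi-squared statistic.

13.714

Expected counts for N = 525 under a 2:1 ratio (total parts = 3):
  tailless: 525 × 2/3 = 350
  tailed: 525 × 1/3 = 175
χ² = Σ (O − E)² / E
  tailless: (390 − 350)² / 350 = 4.5714
  tailed: (135 − 175)² / 175 = 9.1429
χ² = 4.5714 + 9.1429 = 13.7143 ≈ 13.714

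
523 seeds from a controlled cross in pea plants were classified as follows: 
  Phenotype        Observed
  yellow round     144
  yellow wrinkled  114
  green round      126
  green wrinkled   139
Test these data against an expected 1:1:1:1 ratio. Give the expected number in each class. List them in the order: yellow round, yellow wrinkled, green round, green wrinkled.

130.75, 130.75, 130.75, 130.75

Total ratio parts = 4. Expected numbers out of 523:
  yellow round: 523 × 1/4 = 130.75
  yellow wrinkled: 523 × 1/4 = 130.75
  green round: 523 × 1/4 = 130.75
  green wrinkled: 523 × 1/4 = 130.75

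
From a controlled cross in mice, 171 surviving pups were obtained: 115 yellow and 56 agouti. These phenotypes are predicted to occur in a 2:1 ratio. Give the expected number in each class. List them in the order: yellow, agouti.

114, 57

Under the 2:1 hypothesis (Σ ratio = 3, N = 171):
  yellow: 171 × 2/3 = 114
  agouti: 171 × 1/3 = 57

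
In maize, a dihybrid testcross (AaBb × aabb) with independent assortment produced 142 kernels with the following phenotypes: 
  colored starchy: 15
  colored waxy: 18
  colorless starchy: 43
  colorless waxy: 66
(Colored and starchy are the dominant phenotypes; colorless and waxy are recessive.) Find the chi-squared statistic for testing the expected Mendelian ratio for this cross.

48.254

A dihybrid testcross with independent assortment gives a 1:1:1:1 ratio.
Under the 1:1:1:1 hypothesis (Σ ratio = 4, N = 142):
  colored starchy: 142 × 1/4 = 35.5
  colored waxy: 142 × 1/4 = 35.5
  colorless starchy: 142 × 1/4 = 35.5
  colorless waxy: 142 × 1/4 = 35.5
χ² = Σ (O − E)² / E
  colored starchy: (15 − 35.5)² / 35.5 = 11.8380
  colored waxy: (18 − 35.5)² / 35.5 = 8.6268
  colorless starchy: (43 − 35.5)² / 35.5 = 1.5845
  colorless waxy: (66 − 35.5)² / 35.5 = 26.2042
χ² = 11.8380 + 8.6268 + 1.5845 + 26.2042 = 48.2535 ≈ 48.254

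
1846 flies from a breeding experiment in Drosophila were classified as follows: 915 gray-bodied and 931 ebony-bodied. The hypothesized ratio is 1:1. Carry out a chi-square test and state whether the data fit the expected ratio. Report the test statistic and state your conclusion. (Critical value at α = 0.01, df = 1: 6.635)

0.139; consistent

The 1:1 ratio has 2 parts, so with N = 1846 the expected counts are:
  gray-bodied: 1846 × 1/2 = 923
  ebony-bodied: 1846 × 1/2 = 923
χ² = Σ (O − E)² / E
  gray-bodied: (915 − 923)² / 923 = 0.0693
  ebony-bodied: (931 − 923)² / 923 = 0.0693
χ² = 0.0693 + 0.0693 = 0.1386 ≈ 0.139
Degrees of freedom = 2 − 1 = 1; critical value at α = 0.01 is 6.635.
Since 0.139 < 6.635, we fail to reject the null hypothesis — the data are consistent with the 1:1 ratio.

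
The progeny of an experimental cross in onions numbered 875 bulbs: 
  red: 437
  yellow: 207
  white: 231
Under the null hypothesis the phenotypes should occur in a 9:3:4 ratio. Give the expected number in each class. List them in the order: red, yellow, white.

Total ratio parts = 16. Expected numbers out of 875:
  red: 875 × 9/16 = 492.1875
  yellow: 875 × 3/16 = 164.0625
  white: 875 × 4/16 = 218.75

492.1875, 164.0625, 218.75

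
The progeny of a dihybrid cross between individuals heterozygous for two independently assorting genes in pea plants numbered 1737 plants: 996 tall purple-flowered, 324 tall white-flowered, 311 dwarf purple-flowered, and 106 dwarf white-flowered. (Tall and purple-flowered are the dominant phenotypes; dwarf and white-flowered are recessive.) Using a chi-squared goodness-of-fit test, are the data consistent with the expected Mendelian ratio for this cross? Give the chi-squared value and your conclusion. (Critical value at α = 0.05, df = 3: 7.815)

A dihybrid F₂ with independent assortment and complete dominance at both loci gives a 9:3:3:1 phenotypic ratio.
Under the 9:3:3:1 hypothesis (Σ ratio = 16, N = 1737):
  tall purple-flowered: 1737 × 9/16 = 977.0625
  tall white-flowered: 1737 × 3/16 = 325.6875
  dwarf purple-flowered: 1737 × 3/16 = 325.6875
  dwarf white-flowered: 1737 × 1/16 = 108.5625
χ² = Σ (O − E)² / E
  tall purple-flowered: (996 − 977.0625)² / 977.0625 = 0.3670
  tall white-flowered: (324 − 325.6875)² / 325.6875 = 0.0087
  dwarf purple-flowered: (311 − 325.6875)² / 325.6875 = 0.6624
  dwarf white-flowered: (106 − 108.5625)² / 108.5625 = 0.0605
χ² = 0.3670 + 0.0087 + 0.6624 + 0.0605 = 1.0986 ≈ 1.099
Degrees of freedom = 4 − 1 = 3; critical value at α = 0.05 is 7.815.
Since 1.099 < 7.815, we fail to reject the null hypothesis — the data are consistent with the 9:3:3:1 ratio.

1.099; consistent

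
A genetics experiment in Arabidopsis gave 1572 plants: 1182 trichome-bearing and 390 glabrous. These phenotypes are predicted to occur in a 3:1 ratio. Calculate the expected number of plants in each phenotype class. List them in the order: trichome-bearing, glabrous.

Total ratio parts = 4. Expected numbers out of 1572:
  trichome-bearing: 1572 × 3/4 = 1179
  glabrous: 1572 × 1/4 = 393

1179, 393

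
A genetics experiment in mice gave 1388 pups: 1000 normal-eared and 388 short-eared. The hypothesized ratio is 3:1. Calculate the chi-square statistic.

Total ratio parts = 4. Expected numbers out of 1388:
  normal-eared: 1388 × 3/4 = 1041
  short-eared: 1388 × 1/4 = 347
χ² = Σ (O − E)² / E
  normal-eared: (1000 − 1041)² / 1041 = 1.6148
  short-eared: (388 − 347)² / 347 = 4.8444
χ² = 1.6148 + 4.8444 = 6.4592 ≈ 6.459

6.459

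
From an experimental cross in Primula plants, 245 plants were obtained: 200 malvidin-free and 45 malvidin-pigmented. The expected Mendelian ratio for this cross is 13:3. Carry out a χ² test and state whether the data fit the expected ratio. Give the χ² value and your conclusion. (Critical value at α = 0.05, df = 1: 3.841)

Total ratio parts = 16. Expected numbers out of 245:
  malvidin-free: 245 × 13/16 = 199.0625
  malvidin-pigmented: 245 × 3/16 = 45.9375
χ² = Σ (O − E)² / E
  malvidin-free: (200 − 199.0625)² / 199.0625 = 0.0044
  malvidin-pigmented: (45 − 45.9375)² / 45.9375 = 0.0191
χ² = 0.0044 + 0.0191 = 0.0235 ≈ 0.024
Degrees of freedom = 2 − 1 = 1; critical value at α = 0.05 is 3.841.
Since 0.024 < 3.841, we fail to reject the null hypothesis — the data are consistent with the 13:3 ratio.

0.024; consistent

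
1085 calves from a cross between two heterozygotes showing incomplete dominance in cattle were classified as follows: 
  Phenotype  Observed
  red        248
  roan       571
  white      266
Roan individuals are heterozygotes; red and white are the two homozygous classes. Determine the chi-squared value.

With incomplete dominance, a heterozygote × heterozygote cross gives a 1:2:1 phenotypic ratio.
Expected counts for N = 1085 under a 1:2:1 ratio (total parts = 4):
  red: 1085 × 1/4 = 271.25
  roan: 1085 × 2/4 = 542.5
  white: 1085 × 1/4 = 271.25
χ² = Σ (O − E)² / E
  red: (248 − 271.25)² / 271.25 = 1.9929
  roan: (571 − 542.5)² / 542.5 = 1.4972
  white: (266 − 271.25)² / 271.25 = 0.1016
χ² = 1.9929 + 1.4972 + 0.1016 = 3.5917 ≈ 3.592

3.592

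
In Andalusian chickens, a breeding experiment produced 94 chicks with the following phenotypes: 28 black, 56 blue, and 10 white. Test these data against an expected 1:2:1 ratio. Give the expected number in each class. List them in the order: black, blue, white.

23.5, 47, 23.5

Total ratio parts = 4. Expected numbers out of 94:
  black: 94 × 1/4 = 23.5
  blue: 94 × 2/4 = 47
  white: 94 × 1/4 = 23.5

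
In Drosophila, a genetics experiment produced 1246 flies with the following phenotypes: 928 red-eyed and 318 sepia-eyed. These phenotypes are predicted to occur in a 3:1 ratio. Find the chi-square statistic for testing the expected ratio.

The 3:1 ratio has 4 parts, so with N = 1246 the expected counts are:
  red-eyed: 1246 × 3/4 = 934.5
  sepia-eyed: 1246 × 1/4 = 311.5
χ² = Σ (O − E)² / E
  red-eyed: (928 − 934.5)² / 934.5 = 0.0452
  sepia-eyed: (318 − 311.5)² / 311.5 = 0.1356
χ² = 0.0452 + 0.1356 = 0.1808 ≈ 0.181

0.181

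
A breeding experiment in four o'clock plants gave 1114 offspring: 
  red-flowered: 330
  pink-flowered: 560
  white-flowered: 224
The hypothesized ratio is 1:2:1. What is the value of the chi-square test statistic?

20.205

Total ratio parts = 4. Expected numbers out of 1114:
  red-flowered: 1114 × 1/4 = 278.5
  pink-flowered: 1114 × 2/4 = 557
  white-flowered: 1114 × 1/4 = 278.5
χ² = Σ (O − E)² / E
  red-flowered: (330 − 278.5)² / 278.5 = 9.5233
  pink-flowered: (560 − 557)² / 557 = 0.0162
  white-flowered: (224 − 278.5)² / 278.5 = 10.6652
χ² = 9.5233 + 0.0162 + 10.6652 = 20.2047 ≈ 20.205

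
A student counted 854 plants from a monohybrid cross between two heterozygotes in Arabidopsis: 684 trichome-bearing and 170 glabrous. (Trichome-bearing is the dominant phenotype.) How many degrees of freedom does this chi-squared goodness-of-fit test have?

For a monohybrid cross between heterozygotes with complete dominance, the expected phenotypic ratio is 3:1.
A goodness-of-fit test with 2 phenotype classes has df = 2 − 1 = 1.

1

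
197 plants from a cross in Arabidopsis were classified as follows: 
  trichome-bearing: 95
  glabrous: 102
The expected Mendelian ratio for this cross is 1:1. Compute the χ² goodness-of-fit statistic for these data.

Total ratio parts = 2. Expected numbers out of 197:
  trichome-bearing: 197 × 1/2 = 98.5
  glabrous: 197 × 1/2 = 98.5
χ² = Σ (O − E)² / E
  trichome-bearing: (95 − 98.5)² / 98.5 = 0.1244
  glabrous: (102 − 98.5)² / 98.5 = 0.1244
χ² = 0.1244 + 0.1244 = 0.2488 ≈ 0.249

0.249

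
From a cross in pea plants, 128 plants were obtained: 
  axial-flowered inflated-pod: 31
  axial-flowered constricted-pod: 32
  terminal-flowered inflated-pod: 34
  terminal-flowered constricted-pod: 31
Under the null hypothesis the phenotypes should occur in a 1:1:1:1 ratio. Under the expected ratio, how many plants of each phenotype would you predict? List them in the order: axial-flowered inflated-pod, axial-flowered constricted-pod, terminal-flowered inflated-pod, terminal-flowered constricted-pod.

32, 32, 32, 32

Expected counts for N = 128 under a 1:1:1:1 ratio (total parts = 4):
  axial-flowered inflated-pod: 128 × 1/4 = 32
  axial-flowered constricted-pod: 128 × 1/4 = 32
  terminal-flowered inflated-pod: 128 × 1/4 = 32
  terminal-flowered constricted-pod: 128 × 1/4 = 32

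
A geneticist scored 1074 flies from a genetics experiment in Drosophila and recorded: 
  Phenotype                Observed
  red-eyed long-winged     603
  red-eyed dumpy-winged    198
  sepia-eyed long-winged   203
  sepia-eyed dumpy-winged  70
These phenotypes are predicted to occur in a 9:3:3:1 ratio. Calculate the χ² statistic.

Total ratio parts = 16. Expected numbers out of 1074:
  red-eyed long-winged: 1074 × 9/16 = 604.125
  red-eyed dumpy-winged: 1074 × 3/16 = 201.375
  sepia-eyed long-winged: 1074 × 3/16 = 201.375
  sepia-eyed dumpy-winged: 1074 × 1/16 = 67.125
χ² = Σ (O − E)² / E
  red-eyed long-winged: (603 − 604.125)² / 604.125 = 0.0021
  red-eyed dumpy-winged: (198 − 201.375)² / 201.375 = 0.0566
  sepia-eyed long-winged: (203 − 201.375)² / 201.375 = 0.0131
  sepia-eyed dumpy-winged: (70 − 67.125)² / 67.125 = 0.1231
χ² = 0.0021 + 0.0566 + 0.0131 + 0.1231 = 0.1949 ≈ 0.195

0.195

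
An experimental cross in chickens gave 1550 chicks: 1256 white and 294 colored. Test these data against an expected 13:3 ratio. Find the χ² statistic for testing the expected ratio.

Under the 13:3 hypothesis (Σ ratio = 16, N = 1550):
  white: 1550 × 13/16 = 1259.375
  colored: 1550 × 3/16 = 290.625
χ² = Σ (O − E)² / E
  white: (1256 − 1259.375)² / 1259.375 = 0.0090
  colored: (294 − 290.625)² / 290.625 = 0.0392
χ² = 0.0090 + 0.0392 = 0.0482 ≈ 0.048

0.048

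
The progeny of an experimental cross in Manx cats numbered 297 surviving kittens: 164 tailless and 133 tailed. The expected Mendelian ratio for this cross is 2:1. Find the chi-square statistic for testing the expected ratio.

17.515

Expected counts for N = 297 under a 2:1 ratio (total parts = 3):
  tailless: 297 × 2/3 = 198
  tailed: 297 × 1/3 = 99
χ² = Σ (O − E)² / E
  tailless: (164 − 198)² / 198 = 5.8384
  tailed: (133 − 99)² / 99 = 11.6768
χ² = 5.8384 + 11.6768 = 17.5152 ≈ 17.515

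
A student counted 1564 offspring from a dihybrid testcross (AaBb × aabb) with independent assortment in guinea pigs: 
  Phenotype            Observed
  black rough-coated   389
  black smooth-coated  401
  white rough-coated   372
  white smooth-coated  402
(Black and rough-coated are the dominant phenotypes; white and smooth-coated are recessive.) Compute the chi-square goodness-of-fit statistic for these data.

A dihybrid testcross with independent assortment gives a 1:1:1:1 ratio.
Under the 1:1:1:1 hypothesis (Σ ratio = 4, N = 1564):
  black rough-coated: 1564 × 1/4 = 391
  black smooth-coated: 1564 × 1/4 = 391
  white rough-coated: 1564 × 1/4 = 391
  white smooth-coated: 1564 × 1/4 = 391
χ² = Σ (O − E)² / E
  black rough-coated: (389 − 391)² / 391 = 0.0102
  black smooth-coated: (401 − 391)² / 391 = 0.2558
  white rough-coated: (372 − 391)² / 391 = 0.9233
  white smooth-coated: (402 − 391)² / 391 = 0.3095
χ² = 0.0102 + 0.2558 + 0.9233 + 0.3095 = 1.4988 ≈ 1.499

1.499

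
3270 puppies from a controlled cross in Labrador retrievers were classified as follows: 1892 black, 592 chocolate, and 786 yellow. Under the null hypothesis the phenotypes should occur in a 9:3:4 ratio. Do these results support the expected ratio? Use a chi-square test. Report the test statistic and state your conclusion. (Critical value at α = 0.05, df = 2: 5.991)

Expected counts for N = 3270 under a 9:3:4 ratio (total parts = 16):
  black: 3270 × 9/16 = 1839.375
  chocolate: 3270 × 3/16 = 613.125
  yellow: 3270 × 4/16 = 817.5
χ² = Σ (O − E)² / E
  black: (1892 − 1839.375)² / 1839.375 = 1.5056
  chocolate: (592 − 613.125)² / 613.125 = 0.7279
  yellow: (786 − 817.5)² / 817.5 = 1.2138
χ² = 1.5056 + 0.7279 + 1.2138 = 3.4473 ≈ 3.447
Degrees of freedom = 3 − 1 = 2; critical value at α = 0.05 is 5.991.
Since 3.447 < 5.991, we fail to reject the null hypothesis — the data are consistent with the 9:3:4 ratio.

3.447; consistent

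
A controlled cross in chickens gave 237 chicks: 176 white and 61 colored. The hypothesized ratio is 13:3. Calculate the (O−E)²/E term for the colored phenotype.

6.173

Expected counts for N = 237 under a 13:3 ratio (total parts = 16):
  white: 237 × 13/16 = 192.5625
  colored: 237 × 3/16 = 44.4375
Contribution of colored: (61 − 44.4375)² / 44.4375 = 6.1731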